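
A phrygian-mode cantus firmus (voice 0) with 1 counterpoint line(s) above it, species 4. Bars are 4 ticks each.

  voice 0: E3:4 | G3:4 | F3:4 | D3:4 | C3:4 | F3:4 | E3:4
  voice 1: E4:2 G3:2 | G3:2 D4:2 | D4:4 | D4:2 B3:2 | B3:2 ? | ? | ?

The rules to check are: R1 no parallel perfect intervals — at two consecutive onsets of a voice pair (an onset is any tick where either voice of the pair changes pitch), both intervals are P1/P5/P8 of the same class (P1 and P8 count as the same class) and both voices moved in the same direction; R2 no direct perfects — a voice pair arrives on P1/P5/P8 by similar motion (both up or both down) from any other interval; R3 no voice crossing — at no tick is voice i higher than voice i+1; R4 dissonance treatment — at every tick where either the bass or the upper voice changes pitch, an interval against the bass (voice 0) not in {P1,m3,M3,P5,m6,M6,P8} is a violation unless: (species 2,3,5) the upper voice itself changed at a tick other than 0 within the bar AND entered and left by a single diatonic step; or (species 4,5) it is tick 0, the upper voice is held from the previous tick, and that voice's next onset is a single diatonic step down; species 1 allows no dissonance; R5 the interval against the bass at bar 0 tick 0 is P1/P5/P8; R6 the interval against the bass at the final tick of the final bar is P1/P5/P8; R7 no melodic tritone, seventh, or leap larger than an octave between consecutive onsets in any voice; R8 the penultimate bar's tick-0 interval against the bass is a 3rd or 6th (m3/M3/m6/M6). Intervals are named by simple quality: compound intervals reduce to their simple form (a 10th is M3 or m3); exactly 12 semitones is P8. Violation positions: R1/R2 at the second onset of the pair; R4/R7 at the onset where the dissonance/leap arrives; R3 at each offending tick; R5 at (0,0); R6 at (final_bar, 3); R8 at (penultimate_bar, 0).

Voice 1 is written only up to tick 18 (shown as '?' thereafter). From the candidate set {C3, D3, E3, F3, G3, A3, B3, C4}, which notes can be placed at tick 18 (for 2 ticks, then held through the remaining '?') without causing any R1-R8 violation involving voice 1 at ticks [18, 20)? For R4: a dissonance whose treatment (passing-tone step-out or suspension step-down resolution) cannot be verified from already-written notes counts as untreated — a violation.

{A3, B3, C4, E3, G3}

C3: violates R7
D3: violates R4
E3: legal
F3: violates R4,R7
G3: legal
A3: legal
B3: legal
C4: legal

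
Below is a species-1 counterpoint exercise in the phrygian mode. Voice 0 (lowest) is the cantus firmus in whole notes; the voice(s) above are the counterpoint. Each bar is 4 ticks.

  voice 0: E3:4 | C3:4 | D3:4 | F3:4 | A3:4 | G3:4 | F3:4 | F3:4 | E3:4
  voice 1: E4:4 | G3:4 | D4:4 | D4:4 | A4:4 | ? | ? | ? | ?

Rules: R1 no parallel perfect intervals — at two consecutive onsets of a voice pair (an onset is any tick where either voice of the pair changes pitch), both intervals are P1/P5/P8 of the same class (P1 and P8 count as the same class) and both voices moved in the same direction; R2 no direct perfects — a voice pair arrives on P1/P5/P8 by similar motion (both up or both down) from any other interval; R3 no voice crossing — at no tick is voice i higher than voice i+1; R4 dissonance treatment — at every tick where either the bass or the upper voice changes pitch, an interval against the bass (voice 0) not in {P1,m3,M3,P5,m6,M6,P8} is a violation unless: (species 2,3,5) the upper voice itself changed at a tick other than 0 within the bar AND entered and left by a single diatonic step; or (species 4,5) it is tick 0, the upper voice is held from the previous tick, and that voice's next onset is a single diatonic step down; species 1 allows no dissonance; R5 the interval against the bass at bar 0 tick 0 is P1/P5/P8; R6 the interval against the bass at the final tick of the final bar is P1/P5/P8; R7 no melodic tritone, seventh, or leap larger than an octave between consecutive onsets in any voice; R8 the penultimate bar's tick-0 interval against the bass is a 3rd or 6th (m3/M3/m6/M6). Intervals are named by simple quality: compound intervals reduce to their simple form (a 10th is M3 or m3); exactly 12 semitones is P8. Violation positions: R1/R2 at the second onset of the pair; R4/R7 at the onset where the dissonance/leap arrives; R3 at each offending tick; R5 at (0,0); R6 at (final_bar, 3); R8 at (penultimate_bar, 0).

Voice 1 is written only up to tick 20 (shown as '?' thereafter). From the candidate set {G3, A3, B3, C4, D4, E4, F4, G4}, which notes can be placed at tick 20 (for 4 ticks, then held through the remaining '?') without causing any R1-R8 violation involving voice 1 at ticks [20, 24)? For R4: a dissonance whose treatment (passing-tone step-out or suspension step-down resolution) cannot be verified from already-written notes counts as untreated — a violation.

G3: violates R1,R7
A3: violates R4
B3: violates R7
C4: violates R4
D4: violates R2
E4: legal
F4: violates R4
G4: violates R1

{E4}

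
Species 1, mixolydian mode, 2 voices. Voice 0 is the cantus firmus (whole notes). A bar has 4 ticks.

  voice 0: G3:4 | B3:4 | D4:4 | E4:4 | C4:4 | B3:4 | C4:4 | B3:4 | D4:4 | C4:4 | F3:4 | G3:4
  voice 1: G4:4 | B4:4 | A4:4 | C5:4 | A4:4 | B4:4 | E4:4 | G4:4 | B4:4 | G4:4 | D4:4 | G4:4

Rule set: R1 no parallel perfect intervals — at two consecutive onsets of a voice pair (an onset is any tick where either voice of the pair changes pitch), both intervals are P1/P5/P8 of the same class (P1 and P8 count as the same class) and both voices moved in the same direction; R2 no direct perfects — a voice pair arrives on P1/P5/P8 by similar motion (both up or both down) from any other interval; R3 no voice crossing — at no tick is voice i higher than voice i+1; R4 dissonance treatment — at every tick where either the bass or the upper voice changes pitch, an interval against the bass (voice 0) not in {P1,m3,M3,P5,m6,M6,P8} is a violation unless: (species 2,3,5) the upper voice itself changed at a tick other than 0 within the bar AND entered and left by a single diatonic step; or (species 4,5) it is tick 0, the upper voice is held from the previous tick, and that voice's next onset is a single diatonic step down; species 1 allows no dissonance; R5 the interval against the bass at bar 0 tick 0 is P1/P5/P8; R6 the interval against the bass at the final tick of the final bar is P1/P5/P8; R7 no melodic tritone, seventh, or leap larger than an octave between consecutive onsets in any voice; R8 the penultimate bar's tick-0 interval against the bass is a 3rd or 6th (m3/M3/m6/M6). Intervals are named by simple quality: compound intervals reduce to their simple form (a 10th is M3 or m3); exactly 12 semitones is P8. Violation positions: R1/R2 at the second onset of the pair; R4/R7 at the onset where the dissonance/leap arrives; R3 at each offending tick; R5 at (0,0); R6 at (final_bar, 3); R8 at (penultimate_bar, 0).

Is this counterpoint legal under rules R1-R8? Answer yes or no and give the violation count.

No (3 violations)

bar 0: v0=G3 v1=G4 (P8)
bar 1: v0=B3 v1=B4 (P8)
bar 2: v0=D4 v1=A4 (P5)
bar 3: v0=E4 v1=C5 (m6)
bar 4: v0=C4 v1=A4 (M6)
bar 5: v0=B3 v1=B4 (P8)
bar 6: v0=C4 v1=E4 (M3)
bar 7: v0=B3 v1=G4 (m6)
bar 8: v0=D4 v1=B4 (M6)
bar 9: v0=C4 v1=G4 (P5)
bar 10: v0=F3 v1=D4 (M6)
bar 11: v0=G3 v1=G4 (P8)
  R1 @ bar1.0: G3/G4 P8 -> B3/B4 P8 similar
  R2 @ bar9.0: D4/B4 M6 -> C4/G4 P5 similar
  R2 @ bar11.0: F3/D4 M6 -> G3/G4 P8 similar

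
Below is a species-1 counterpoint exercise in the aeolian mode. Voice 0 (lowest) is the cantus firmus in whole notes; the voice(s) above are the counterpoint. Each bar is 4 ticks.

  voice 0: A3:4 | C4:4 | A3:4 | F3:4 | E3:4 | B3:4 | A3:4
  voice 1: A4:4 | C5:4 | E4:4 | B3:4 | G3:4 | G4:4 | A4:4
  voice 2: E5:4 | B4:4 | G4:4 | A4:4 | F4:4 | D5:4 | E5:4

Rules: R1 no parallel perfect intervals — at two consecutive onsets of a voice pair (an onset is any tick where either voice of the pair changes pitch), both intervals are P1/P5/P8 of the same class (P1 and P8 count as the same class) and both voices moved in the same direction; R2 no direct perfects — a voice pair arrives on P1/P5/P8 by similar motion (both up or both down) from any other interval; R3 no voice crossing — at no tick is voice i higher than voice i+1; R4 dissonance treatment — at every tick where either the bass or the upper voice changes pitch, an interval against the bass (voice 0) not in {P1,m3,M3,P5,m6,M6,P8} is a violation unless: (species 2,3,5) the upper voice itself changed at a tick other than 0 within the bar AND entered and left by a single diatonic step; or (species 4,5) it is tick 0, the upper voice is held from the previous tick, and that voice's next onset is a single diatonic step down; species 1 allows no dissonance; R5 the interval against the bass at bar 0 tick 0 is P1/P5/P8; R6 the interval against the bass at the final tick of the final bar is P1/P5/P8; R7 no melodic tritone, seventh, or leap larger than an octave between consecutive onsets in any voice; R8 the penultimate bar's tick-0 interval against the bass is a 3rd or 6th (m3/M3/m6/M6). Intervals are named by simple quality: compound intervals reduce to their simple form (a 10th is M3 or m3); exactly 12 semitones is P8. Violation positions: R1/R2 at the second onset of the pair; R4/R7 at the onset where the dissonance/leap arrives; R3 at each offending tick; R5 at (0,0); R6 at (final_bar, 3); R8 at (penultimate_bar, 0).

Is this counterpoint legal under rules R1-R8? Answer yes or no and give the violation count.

bar 0: v0=A3 v1=A4 v2=E5 (P5)
bar 1: v0=C4 v1=C5 v2=B4 (M7)
bar 2: v0=A3 v1=E4 v2=G4 (m7)
bar 3: v0=F3 v1=B3 v2=A4 (M3)
bar 4: v0=E3 v1=G3 v2=F4 (m2)
bar 5: v0=B3 v1=G4 v2=D5 (m3)
bar 6: v0=A3 v1=A4 v2=E5 (P5)
  R1 @ bar1.0: A3/A4 P8 -> C4/C5 P8 similar
  R3 @ bar1.0: C5 above B4
  R4 @ bar1.0: C4/B4 M7 untreated
  R3 @ bar1.1: C5 above B4
  R3 @ bar1.2: C5 above B4
  R3 @ bar1.3: C5 above B4
  R2 @ bar2.0: C4/C5 P8 -> A3/E4 P5 similar
  R4 @ bar2.0: A3/G4 m7 untreated
  R4 @ bar3.0: F3/B3 TT untreated
  R4 @ bar4.0: E3/F4 m2 untreated
  R2 @ bar5.0: G3/F4 m7 -> G4/D5 P5 similar
  R1 @ bar6.0: G4/D5 P5 -> A4/E5 P5 similar

No (12 violations)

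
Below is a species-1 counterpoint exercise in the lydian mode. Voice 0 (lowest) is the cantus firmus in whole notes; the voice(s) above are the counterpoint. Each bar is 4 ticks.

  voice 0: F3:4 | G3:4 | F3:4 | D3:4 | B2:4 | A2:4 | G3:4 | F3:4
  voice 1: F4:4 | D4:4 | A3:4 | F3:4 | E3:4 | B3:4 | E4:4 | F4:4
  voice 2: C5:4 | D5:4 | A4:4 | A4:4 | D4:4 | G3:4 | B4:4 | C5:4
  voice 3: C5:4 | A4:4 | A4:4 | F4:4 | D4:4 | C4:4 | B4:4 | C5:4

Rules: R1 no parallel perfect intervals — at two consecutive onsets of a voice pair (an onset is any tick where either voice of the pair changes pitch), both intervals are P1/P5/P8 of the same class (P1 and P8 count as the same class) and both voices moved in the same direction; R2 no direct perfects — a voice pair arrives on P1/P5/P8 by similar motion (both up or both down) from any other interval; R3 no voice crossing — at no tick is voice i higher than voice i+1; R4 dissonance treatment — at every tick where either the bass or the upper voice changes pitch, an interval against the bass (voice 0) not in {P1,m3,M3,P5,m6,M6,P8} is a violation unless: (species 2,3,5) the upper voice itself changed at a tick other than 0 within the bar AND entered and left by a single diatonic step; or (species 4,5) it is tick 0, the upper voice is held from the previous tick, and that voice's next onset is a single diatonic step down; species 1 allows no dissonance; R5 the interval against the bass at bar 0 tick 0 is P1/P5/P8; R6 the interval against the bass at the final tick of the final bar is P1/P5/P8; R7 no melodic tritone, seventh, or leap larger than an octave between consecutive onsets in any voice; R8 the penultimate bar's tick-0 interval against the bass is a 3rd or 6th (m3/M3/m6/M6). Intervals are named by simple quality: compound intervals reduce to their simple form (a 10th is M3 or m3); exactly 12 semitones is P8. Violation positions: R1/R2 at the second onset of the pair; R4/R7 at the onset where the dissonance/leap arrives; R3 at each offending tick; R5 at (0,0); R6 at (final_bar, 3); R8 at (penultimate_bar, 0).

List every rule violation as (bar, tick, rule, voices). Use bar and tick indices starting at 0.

bar 0: v0=F3 v1=F4 v2=C5 v3=C5 downbeat P5
bar 1: v0=G3 v1=D4 v2=D5 v3=A4 downbeat M2
bar 2: v0=F3 v1=A3 v2=A4 v3=A4 downbeat M3
bar 3: v0=D3 v1=F3 v2=A4 v3=F4 downbeat m3
bar 4: v0=B2 v1=E3 v2=D4 v3=D4 downbeat m3
bar 5: v0=A2 v1=B3 v2=G3 v3=C4 downbeat m3
bar 6: v0=G3 v1=E4 v2=B4 v3=B4 downbeat M3
bar 7: v0=F3 v1=F4 v2=C5 v3=C5 downbeat P5
  -> R1 @ bar 1 tick 0 v(0, 2): F3/C5 P5 -> G3/D5 P5 similar
  -> R1 @ bar 1 tick 0 v(1, 3): F4/C5 P5 -> D4/A4 P5 similar
  -> R3 @ bar 1 tick 0 v(2, 3): D5 above A4
  -> R4 @ bar 1 tick 0 v(0, 3): G3/A4 M2 untreated
  -> R3 @ bar 1 tick 1 v(2, 3): D5 above A4
  -> R3 @ bar 1 tick 2 v(2, 3): D5 above A4
  -> R3 @ bar 1 tick 3 v(2, 3): D5 above A4
  -> R1 @ bar 2 tick 0 v(1, 2): D4/D5 P8 -> A3/A4 P8 similar
  -> R1 @ bar 3 tick 0 v(1, 3): A3/A4 P8 -> F3/F4 P8 similar
  -> R3 @ bar 3 tick 0 v(2, 3): A4 above F4
  -> R3 @ bar 3 tick 1 v(2, 3): A4 above F4
  -> R3 @ bar 3 tick 2 v(2, 3): A4 above F4
  -> R3 @ bar 3 tick 3 v(2, 3): A4 above F4
  -> R2 @ bar 4 tick 0 v(2, 3): A4/F4 M3 -> D4/D4 P1 similar
  -> R4 @ bar 4 tick 0 v(0, 1): B2/E3 P4 untreated
  -> R3 @ bar 5 tick 0 v(1, 2): B3 above G3
  -> R4 @ bar 5 tick 0 v(0, 1): A2/B3 M2 untreated
  -> R4 @ bar 5 tick 0 v(0, 2): A2/G3 m7 untreated
  -> R3 @ bar 5 tick 1 v(1, 2): B3 above G3
  -> R3 @ bar 5 tick 2 v(1, 2): B3 above G3
  -> R3 @ bar 5 tick 3 v(1, 2): B3 above G3
  -> R2 @ bar 6 tick 0 v(1, 2): B3/G3 M3 -> E4/B4 P5 similar
  -> R2 @ bar 6 tick 0 v(1, 3): B3/C4 m2 -> E4/B4 P5 similar
  -> R2 @ bar 6 tick 0 v(2, 3): G3/C4 P4 -> B4/B4 P1 similar
  -> R7 @ bar 6 tick 0 v(0,): A2->G3 leap 10st
  -> R7 @ bar 6 tick 0 v(2,): G3->B4 leap 16st
  -> R7 @ bar 6 tick 0 v(3,): C4->B4 leap 11st
  -> R1 @ bar 7 tick 0 v(1, 2): E4/B4 P5 -> F4/C5 P5 similar
  -> R1 @ bar 7 tick 0 v(1, 3): E4/B4 P5 -> F4/C5 P5 similar
  -> R1 @ bar 7 tick 0 v(2, 3): B4/B4 P1 -> C5/C5 P1 similar

(1, 0, R1, (0, 2))
(1, 0, R1, (1, 3))
(1, 0, R3, (2, 3))
(1, 0, R4, (0, 3))
(1, 1, R3, (2, 3))
(1, 2, R3, (2, 3))
(1, 3, R3, (2, 3))
(2, 0, R1, (1, 2))
(3, 0, R1, (1, 3))
(3, 0, R3, (2, 3))
(3, 1, R3, (2, 3))
(3, 2, R3, (2, 3))
(3, 3, R3, (2, 3))
(4, 0, R2, (2, 3))
(4, 0, R4, (0, 1))
(5, 0, R3, (1, 2))
(5, 0, R4, (0, 1))
(5, 0, R4, (0, 2))
(5, 1, R3, (1, 2))
(5, 2, R3, (1, 2))
(5, 3, R3, (1, 2))
(6, 0, R2, (1, 2))
(6, 0, R2, (1, 3))
(6, 0, R2, (2, 3))
(6, 0, R7, (0,))
(6, 0, R7, (2,))
(6, 0, R7, (3,))
(7, 0, R1, (1, 2))
(7, 0, R1, (1, 3))
(7, 0, R1, (2, 3))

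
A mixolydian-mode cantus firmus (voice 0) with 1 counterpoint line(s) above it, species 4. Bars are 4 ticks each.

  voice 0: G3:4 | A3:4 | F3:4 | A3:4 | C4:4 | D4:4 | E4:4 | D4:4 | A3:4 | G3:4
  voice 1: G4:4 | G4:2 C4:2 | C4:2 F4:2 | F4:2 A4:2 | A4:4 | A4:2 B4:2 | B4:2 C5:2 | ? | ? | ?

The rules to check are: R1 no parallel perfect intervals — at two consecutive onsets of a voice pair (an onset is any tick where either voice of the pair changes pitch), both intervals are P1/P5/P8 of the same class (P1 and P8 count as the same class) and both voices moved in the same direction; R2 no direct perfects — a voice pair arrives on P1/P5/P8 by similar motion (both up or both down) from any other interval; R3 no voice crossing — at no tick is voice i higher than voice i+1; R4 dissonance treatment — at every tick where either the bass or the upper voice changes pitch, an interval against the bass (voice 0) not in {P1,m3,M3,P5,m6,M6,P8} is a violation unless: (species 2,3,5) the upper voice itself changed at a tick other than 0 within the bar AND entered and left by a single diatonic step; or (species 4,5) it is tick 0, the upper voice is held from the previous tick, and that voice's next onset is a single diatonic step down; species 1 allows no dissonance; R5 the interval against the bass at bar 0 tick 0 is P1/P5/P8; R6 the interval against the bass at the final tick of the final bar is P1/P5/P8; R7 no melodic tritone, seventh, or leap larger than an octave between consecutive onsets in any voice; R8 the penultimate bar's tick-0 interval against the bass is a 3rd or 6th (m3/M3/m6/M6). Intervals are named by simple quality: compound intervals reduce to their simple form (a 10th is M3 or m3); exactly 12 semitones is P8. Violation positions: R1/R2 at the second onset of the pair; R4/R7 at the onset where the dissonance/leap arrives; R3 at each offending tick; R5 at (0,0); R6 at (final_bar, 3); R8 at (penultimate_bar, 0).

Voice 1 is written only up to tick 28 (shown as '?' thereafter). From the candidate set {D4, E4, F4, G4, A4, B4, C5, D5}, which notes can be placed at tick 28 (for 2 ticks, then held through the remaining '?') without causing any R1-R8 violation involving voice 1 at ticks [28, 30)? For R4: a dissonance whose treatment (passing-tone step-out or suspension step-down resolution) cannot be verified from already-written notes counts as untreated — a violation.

D4: violates R2,R7
E4: violates R4
F4: legal
G4: violates R4
A4: violates R2
B4: legal
C5: violates R4
D5: legal

{B4, D5, F4}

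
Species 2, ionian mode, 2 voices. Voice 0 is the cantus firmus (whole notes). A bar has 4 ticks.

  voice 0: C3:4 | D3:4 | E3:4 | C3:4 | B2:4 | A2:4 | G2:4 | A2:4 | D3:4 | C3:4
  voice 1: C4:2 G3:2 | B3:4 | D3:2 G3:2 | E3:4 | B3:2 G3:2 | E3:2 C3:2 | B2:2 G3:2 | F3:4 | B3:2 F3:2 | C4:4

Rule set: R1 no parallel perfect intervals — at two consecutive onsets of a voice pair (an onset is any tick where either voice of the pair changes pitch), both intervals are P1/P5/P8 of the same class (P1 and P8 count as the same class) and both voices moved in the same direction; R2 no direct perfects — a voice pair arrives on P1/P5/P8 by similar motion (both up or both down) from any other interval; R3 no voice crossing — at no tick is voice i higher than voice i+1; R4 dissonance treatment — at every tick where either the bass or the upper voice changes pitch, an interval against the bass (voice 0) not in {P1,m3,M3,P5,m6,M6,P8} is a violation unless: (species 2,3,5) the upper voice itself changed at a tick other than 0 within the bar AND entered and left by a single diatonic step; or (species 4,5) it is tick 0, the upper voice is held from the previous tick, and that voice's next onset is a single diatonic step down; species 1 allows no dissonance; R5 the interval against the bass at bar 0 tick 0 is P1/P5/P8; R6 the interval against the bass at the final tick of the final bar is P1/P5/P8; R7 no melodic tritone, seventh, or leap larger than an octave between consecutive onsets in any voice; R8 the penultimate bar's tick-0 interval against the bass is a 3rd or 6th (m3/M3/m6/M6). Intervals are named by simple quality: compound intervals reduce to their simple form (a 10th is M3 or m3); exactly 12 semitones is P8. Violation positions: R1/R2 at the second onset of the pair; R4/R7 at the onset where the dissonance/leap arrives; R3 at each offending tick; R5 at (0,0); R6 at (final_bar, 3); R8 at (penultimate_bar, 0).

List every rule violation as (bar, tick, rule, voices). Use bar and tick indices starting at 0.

(2, 0, R3, (0, 1))
(2, 0, R4, (0, 1))
(2, 1, R3, (0, 1))
(5, 0, R2, (0, 1))
(8, 0, R7, (1,))
(8, 2, R7, (1,))

bar 0: v0=C3 v1=C4 downbeat P8
bar 1: v0=D3 v1=B3 downbeat M6
bar 2: v0=E3 v1=D3 downbeat M2
bar 3: v0=C3 v1=E3 downbeat M3
bar 4: v0=B2 v1=B3 downbeat P8
bar 5: v0=A2 v1=E3 downbeat P5
bar 6: v0=G2 v1=B2 downbeat M3
bar 7: v0=A2 v1=F3 downbeat m6
bar 8: v0=D3 v1=B3 downbeat M6
bar 9: v0=C3 v1=C4 downbeat P8
  -> R3 @ bar 2 tick 0 v(0, 1): E3 above D3
  -> R4 @ bar 2 tick 0 v(0, 1): E3/D3 M2 untreated
  -> R3 @ bar 2 tick 1 v(0, 1): E3 above D3
  -> R2 @ bar 5 tick 0 v(0, 1): B2/G3 m6 -> A2/E3 P5 similar
  -> R7 @ bar 8 tick 0 v(1,): F3->B3 leap 6st
  -> R7 @ bar 8 tick 2 v(1,): B3->F3 leap 6st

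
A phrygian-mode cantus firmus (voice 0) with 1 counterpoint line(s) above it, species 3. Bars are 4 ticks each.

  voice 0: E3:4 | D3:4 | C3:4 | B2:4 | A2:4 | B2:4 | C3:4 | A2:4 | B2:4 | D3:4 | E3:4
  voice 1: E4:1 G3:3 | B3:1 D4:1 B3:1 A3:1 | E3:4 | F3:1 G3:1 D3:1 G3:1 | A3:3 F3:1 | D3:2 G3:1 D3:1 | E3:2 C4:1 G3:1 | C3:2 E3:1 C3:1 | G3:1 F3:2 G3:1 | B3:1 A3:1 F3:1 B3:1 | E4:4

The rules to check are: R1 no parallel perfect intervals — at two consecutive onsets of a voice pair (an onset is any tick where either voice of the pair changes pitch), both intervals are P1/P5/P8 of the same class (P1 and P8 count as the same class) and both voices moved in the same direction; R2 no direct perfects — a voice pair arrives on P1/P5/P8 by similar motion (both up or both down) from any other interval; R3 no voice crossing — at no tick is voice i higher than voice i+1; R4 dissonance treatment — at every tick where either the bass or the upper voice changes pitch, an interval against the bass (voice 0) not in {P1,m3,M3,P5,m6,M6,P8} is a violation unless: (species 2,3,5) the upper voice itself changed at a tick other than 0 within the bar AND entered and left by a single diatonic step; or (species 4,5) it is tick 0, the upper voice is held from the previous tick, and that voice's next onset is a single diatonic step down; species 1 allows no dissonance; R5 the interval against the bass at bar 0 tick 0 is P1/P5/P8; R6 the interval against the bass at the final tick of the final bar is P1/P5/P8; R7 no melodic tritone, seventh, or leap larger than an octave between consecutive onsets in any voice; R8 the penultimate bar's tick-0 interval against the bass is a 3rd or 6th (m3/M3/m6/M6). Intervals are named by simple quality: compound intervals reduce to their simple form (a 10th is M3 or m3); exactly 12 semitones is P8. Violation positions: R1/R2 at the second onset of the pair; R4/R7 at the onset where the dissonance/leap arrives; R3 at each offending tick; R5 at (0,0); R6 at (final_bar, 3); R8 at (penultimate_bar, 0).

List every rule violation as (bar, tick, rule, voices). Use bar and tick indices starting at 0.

bar 0: v0=E3 v1=E4 downbeat P8
bar 1: v0=D3 v1=B3 downbeat M6
bar 2: v0=C3 v1=E3 downbeat M3
bar 3: v0=B2 v1=F3 downbeat TT
bar 4: v0=A2 v1=A3 downbeat P8
bar 5: v0=B2 v1=D3 downbeat m3
bar 6: v0=C3 v1=E3 downbeat M3
bar 7: v0=A2 v1=C3 downbeat m3
bar 8: v0=B2 v1=G3 downbeat m6
bar 9: v0=D3 v1=B3 downbeat M6
bar 10: v0=E3 v1=E4 downbeat P8
  -> R4 @ bar 3 tick 0 v(0, 1): B2/F3 TT untreated
  -> R7 @ bar 9 tick 3 v(1,): F3->B3 leap 6st
  -> R2 @ bar 10 tick 0 v(0, 1): D3/B3 M6 -> E3/E4 P8 similar

(3, 0, R4, (0, 1))
(9, 3, R7, (1,))
(10, 0, R2, (0, 1))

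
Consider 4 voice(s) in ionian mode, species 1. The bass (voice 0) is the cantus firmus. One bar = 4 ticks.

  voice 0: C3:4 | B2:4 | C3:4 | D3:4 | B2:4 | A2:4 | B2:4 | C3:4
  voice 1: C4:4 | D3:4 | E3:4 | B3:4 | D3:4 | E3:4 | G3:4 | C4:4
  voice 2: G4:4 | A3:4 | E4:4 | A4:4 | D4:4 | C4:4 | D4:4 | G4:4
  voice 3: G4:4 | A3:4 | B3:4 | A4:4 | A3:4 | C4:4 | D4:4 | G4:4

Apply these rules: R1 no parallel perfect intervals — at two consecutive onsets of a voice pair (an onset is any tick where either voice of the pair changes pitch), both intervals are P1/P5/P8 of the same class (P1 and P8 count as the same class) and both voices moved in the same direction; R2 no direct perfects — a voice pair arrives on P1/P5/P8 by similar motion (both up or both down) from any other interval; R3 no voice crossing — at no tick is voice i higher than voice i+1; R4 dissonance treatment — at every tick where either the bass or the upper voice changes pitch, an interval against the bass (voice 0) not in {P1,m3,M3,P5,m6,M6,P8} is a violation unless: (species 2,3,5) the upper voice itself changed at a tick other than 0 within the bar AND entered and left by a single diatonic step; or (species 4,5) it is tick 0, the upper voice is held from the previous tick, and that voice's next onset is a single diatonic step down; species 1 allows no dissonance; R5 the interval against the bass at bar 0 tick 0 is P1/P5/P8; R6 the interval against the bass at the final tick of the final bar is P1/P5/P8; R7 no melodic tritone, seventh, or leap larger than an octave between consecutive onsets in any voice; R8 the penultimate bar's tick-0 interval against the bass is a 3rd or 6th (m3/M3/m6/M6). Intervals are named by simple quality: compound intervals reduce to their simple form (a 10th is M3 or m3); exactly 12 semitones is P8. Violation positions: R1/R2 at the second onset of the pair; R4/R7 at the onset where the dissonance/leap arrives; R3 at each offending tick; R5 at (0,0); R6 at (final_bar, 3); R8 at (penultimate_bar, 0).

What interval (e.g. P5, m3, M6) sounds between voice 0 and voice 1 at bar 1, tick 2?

voice 0=B2 voice 1=D3 -> m3

m3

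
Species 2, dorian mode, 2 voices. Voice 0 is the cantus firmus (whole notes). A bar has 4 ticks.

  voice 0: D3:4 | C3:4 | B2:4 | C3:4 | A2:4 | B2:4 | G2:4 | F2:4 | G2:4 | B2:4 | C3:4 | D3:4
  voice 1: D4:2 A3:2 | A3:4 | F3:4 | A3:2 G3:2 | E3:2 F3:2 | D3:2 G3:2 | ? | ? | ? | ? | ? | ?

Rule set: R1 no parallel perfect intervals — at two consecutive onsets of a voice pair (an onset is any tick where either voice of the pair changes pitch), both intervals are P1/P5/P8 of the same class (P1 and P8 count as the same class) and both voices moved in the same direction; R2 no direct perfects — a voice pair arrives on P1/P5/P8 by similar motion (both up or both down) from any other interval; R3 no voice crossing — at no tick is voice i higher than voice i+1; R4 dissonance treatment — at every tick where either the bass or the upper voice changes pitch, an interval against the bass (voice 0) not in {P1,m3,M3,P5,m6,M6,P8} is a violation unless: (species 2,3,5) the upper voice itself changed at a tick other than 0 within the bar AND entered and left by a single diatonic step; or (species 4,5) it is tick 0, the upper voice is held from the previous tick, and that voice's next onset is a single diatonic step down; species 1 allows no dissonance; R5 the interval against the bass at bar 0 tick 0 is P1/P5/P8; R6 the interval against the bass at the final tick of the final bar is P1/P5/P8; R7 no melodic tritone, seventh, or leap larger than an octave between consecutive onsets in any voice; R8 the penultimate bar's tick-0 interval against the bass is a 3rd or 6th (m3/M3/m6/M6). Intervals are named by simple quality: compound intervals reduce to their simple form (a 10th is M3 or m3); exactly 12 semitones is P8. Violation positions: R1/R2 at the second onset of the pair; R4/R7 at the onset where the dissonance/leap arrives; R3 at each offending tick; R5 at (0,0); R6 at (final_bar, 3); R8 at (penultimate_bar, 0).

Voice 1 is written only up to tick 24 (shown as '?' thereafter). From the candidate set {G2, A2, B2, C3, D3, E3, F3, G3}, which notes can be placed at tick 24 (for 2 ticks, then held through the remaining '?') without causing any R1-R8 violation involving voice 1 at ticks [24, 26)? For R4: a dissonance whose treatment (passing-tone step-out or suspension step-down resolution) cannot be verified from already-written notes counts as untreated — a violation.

G2: violates R2
A2: violates R4,R7
B2: legal
C3: violates R4
D3: violates R2
E3: legal
F3: violates R4
G3: legal

{B2, E3, G3}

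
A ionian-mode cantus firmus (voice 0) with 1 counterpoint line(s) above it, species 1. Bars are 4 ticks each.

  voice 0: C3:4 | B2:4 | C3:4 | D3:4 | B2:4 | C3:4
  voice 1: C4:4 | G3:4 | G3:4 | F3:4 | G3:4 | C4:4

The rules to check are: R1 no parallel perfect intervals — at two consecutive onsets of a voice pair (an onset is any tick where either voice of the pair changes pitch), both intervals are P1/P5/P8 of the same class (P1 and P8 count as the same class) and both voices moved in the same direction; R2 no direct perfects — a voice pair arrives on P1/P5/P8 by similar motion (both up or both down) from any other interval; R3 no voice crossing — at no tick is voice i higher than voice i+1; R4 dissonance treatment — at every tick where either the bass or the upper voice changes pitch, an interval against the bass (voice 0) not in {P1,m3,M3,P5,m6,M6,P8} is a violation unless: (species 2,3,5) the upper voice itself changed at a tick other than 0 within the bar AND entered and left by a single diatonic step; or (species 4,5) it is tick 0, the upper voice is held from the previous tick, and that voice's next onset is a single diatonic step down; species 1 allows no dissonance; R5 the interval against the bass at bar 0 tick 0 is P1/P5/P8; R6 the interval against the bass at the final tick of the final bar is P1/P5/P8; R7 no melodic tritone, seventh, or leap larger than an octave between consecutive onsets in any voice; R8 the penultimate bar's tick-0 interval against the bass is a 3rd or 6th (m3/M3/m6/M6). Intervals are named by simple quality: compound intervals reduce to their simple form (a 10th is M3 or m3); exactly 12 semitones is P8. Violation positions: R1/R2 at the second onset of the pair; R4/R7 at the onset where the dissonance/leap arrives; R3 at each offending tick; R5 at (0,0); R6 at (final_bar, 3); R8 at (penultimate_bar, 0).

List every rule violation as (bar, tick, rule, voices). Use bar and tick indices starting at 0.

bar 0: v0=C3 v1=C4 downbeat P8
bar 1: v0=B2 v1=G3 downbeat m6
bar 2: v0=C3 v1=G3 downbeat P5
bar 3: v0=D3 v1=F3 downbeat m3
bar 4: v0=B2 v1=G3 downbeat m6
bar 5: v0=C3 v1=C4 downbeat P8
  -> R2 @ bar 5 tick 0 v(0, 1): B2/G3 m6 -> C3/C4 P8 similar

(5, 0, R2, (0, 1))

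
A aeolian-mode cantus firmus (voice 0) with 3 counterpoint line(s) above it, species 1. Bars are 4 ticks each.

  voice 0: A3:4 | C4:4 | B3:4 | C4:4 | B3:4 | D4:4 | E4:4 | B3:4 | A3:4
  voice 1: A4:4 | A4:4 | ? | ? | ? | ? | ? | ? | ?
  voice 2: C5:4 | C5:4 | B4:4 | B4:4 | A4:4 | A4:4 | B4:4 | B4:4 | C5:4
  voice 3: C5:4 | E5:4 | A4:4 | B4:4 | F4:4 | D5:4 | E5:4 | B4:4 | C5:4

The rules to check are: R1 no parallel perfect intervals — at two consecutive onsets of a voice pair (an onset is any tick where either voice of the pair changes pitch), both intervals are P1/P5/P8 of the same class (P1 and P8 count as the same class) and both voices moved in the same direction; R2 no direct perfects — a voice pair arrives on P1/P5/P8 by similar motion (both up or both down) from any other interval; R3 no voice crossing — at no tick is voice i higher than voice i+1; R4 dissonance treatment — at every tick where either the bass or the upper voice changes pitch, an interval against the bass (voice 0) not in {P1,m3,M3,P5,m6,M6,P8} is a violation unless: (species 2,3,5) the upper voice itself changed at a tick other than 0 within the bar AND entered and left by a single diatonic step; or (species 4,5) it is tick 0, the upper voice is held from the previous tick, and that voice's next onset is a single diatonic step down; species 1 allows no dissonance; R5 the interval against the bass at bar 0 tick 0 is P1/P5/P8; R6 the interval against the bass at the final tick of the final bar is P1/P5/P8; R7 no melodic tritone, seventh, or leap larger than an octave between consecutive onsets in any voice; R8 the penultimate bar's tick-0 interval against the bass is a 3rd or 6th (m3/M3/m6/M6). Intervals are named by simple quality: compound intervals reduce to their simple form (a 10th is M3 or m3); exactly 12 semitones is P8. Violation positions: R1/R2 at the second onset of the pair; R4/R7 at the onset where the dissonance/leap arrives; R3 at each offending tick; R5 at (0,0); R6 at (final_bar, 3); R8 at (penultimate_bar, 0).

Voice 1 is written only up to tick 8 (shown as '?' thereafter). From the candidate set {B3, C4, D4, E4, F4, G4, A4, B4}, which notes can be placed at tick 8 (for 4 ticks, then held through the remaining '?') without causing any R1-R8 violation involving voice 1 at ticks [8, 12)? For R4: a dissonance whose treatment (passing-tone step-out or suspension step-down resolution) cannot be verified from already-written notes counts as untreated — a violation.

{B4, G4}

B3: violates R2,R7
C4: violates R4
D4: violates R1
E4: violates R2,R4
F4: violates R4
G4: legal
A4: violates R4
B4: legal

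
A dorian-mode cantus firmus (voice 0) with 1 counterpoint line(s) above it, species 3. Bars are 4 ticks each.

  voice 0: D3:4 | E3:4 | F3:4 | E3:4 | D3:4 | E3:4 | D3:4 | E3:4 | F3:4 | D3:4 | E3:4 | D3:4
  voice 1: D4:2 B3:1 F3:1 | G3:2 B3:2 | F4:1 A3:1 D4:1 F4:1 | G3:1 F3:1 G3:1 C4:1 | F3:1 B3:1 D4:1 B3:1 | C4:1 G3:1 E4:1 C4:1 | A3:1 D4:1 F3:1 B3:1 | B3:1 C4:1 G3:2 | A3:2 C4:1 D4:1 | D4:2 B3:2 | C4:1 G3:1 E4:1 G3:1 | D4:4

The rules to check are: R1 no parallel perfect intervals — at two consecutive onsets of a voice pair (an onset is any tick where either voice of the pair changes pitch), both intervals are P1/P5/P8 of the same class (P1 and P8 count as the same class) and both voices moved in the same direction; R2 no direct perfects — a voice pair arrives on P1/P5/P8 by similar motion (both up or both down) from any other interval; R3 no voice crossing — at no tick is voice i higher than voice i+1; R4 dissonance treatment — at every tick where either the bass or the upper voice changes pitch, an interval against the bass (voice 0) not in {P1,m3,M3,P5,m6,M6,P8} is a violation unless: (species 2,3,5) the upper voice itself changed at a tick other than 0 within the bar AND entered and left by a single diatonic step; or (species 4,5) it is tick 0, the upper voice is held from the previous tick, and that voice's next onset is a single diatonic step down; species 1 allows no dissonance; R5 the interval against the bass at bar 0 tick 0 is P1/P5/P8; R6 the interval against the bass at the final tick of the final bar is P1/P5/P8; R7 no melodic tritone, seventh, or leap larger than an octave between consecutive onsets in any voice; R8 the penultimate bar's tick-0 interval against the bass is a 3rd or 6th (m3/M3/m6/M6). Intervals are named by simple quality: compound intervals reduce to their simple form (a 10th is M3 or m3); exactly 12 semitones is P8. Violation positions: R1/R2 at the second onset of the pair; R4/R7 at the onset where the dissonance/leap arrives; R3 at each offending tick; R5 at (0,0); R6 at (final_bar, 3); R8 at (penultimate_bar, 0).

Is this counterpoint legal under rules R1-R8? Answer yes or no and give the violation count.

bar 0: v0=D3 v1=D4 (P8)
bar 1: v0=E3 v1=G3 (m3)
bar 2: v0=F3 v1=F4 (P8)
bar 3: v0=E3 v1=G3 (m3)
bar 4: v0=D3 v1=F3 (m3)
bar 5: v0=E3 v1=C4 (m6)
bar 6: v0=D3 v1=A3 (P5)
bar 7: v0=E3 v1=B3 (P5)
bar 8: v0=F3 v1=A3 (M3)
bar 9: v0=D3 v1=D4 (P8)
bar 10: v0=E3 v1=C4 (m6)
bar 11: v0=D3 v1=D4 (P8)
  R7 @ bar0.3: B3->F3 leap 6st
  R2 @ bar2.0: E3/B3 P5 -> F3/F4 P8 similar
  R7 @ bar2.0: B3->F4 leap 6st
  R7 @ bar3.0: F4->G3 leap 10st
  R7 @ bar4.1: F3->B3 leap 6st
  R2 @ bar6.0: E3/C4 m6 -> D3/A3 P5 similar
  R7 @ bar6.3: F3->B3 leap 6st

No (7 violations)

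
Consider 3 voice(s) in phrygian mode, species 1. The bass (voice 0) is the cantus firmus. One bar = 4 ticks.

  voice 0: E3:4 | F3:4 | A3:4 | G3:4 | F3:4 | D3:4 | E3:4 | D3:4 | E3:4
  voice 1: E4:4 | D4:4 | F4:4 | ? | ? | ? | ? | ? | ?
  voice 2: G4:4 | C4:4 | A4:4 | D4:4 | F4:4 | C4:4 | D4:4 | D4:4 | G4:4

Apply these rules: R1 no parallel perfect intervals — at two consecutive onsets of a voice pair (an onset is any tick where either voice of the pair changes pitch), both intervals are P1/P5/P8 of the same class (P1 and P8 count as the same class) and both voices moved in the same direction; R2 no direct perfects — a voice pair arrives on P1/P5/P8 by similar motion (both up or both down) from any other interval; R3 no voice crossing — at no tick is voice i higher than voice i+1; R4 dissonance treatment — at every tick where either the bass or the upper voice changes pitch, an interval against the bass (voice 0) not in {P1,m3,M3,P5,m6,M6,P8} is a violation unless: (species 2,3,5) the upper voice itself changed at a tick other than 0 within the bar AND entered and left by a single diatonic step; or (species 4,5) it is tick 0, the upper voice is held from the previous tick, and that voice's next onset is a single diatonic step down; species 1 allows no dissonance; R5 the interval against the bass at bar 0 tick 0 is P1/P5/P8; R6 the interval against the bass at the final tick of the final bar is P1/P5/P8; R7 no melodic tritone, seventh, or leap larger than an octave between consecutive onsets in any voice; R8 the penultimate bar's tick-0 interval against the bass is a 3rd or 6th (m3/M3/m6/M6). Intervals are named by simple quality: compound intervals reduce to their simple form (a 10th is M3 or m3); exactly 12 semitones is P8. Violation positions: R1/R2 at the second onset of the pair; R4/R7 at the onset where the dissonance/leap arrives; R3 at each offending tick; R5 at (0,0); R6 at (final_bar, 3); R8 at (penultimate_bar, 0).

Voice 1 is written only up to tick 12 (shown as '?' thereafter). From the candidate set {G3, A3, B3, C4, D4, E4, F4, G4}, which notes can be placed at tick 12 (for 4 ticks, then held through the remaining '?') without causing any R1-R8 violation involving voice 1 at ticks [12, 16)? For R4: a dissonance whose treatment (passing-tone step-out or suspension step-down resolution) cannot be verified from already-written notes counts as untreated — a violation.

G3: violates R2,R7
A3: violates R4
B3: violates R7
C4: violates R4
D4: violates R2
E4: violates R3
F4: violates R3,R4
G4: violates R3

{}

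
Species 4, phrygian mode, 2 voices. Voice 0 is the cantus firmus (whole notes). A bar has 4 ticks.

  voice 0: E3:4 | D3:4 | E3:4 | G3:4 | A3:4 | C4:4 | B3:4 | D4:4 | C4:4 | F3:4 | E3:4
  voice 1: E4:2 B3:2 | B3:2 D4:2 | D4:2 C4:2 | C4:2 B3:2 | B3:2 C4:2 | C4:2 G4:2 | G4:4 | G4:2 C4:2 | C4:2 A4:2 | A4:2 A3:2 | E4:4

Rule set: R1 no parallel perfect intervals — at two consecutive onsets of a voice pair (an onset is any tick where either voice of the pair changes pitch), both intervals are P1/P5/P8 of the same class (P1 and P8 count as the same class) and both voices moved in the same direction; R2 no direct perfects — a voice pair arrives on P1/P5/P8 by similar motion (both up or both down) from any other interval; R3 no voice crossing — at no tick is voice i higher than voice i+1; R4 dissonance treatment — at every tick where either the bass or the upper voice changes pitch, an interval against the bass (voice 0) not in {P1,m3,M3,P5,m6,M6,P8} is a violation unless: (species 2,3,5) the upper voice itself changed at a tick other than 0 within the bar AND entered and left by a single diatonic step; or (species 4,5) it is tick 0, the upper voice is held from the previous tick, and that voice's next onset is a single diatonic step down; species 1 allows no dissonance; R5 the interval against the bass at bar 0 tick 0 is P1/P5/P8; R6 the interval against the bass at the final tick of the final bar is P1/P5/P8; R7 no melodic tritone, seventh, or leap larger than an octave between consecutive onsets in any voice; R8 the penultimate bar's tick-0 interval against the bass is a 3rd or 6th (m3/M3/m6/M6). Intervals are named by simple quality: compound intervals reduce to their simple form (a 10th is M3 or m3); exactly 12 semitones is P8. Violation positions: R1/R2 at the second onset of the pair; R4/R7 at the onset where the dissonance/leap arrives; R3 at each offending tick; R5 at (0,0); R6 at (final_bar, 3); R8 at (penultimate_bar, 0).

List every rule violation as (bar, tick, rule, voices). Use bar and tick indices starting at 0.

bar 0: v0=E3 v1=E4 downbeat P8
bar 1: v0=D3 v1=B3 downbeat M6
bar 2: v0=E3 v1=D4 downbeat m7
bar 3: v0=G3 v1=C4 downbeat P4
bar 4: v0=A3 v1=B3 downbeat M2
bar 5: v0=C4 v1=C4 downbeat P1
bar 6: v0=B3 v1=G4 downbeat m6
bar 7: v0=D4 v1=G4 downbeat P4
bar 8: v0=C4 v1=C4 downbeat P1
bar 9: v0=F3 v1=A4 downbeat M3
bar 10: v0=E3 v1=E4 downbeat P8
  -> R4 @ bar 4 tick 0 v(0, 1): A3/B3 M2 untreated
  -> R4 @ bar 7 tick 0 v(0, 1): D4/G4 P4 untreated
  -> R3 @ bar 7 tick 2 v(0, 1): D4 above C4
  -> R4 @ bar 7 tick 2 v(0, 1): D4/C4 M2 untreated
  -> R3 @ bar 7 tick 3 v(0, 1): D4 above C4

(4, 0, R4, (0, 1))
(7, 0, R4, (0, 1))
(7, 2, R3, (0, 1))
(7, 2, R4, (0, 1))
(7, 3, R3, (0, 1))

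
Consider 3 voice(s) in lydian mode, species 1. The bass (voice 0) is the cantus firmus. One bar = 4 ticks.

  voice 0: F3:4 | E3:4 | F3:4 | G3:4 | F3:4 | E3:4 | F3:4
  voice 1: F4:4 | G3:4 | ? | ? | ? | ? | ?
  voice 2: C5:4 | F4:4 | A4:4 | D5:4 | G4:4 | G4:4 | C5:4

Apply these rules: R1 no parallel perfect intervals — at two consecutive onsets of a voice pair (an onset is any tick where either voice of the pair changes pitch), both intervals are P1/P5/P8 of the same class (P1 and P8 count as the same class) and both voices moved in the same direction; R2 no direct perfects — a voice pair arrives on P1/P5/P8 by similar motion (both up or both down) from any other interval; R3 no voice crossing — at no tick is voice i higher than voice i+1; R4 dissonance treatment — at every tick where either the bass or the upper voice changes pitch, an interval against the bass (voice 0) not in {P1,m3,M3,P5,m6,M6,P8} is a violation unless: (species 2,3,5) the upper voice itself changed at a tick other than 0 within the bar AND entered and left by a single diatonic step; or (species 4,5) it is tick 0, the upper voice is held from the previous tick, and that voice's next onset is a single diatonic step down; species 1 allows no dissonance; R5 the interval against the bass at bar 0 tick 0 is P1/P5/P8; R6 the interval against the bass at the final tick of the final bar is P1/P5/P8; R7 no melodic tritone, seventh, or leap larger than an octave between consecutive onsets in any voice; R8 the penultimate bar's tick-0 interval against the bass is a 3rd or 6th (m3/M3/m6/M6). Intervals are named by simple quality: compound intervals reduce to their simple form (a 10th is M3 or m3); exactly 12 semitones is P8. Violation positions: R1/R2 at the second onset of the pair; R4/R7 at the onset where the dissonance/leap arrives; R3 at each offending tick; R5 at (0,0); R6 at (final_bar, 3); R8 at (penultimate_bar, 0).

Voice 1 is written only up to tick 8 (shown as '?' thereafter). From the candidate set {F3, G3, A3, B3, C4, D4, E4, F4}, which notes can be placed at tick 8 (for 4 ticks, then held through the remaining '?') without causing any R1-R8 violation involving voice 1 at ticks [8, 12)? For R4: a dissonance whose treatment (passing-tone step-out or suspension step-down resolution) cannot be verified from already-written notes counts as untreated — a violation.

F3: legal
G3: violates R4
A3: violates R2
B3: violates R4
C4: violates R2
D4: violates R2
E4: violates R4
F4: violates R2,R7

{F3}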